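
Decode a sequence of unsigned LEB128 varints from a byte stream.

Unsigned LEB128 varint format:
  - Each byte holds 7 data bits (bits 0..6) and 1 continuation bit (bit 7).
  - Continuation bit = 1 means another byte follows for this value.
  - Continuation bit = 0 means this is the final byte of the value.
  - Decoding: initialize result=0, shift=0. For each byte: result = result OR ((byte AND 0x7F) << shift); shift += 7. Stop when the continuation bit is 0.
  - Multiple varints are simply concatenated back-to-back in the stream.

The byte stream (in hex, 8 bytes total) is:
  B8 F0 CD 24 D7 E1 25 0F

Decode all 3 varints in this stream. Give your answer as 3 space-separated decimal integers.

Answer: 76773432 618711 15

Derivation:
  byte[0]=0xB8 cont=1 payload=0x38=56: acc |= 56<<0 -> acc=56 shift=7
  byte[1]=0xF0 cont=1 payload=0x70=112: acc |= 112<<7 -> acc=14392 shift=14
  byte[2]=0xCD cont=1 payload=0x4D=77: acc |= 77<<14 -> acc=1275960 shift=21
  byte[3]=0x24 cont=0 payload=0x24=36: acc |= 36<<21 -> acc=76773432 shift=28 [end]
Varint 1: bytes[0:4] = B8 F0 CD 24 -> value 76773432 (4 byte(s))
  byte[4]=0xD7 cont=1 payload=0x57=87: acc |= 87<<0 -> acc=87 shift=7
  byte[5]=0xE1 cont=1 payload=0x61=97: acc |= 97<<7 -> acc=12503 shift=14
  byte[6]=0x25 cont=0 payload=0x25=37: acc |= 37<<14 -> acc=618711 shift=21 [end]
Varint 2: bytes[4:7] = D7 E1 25 -> value 618711 (3 byte(s))
  byte[7]=0x0F cont=0 payload=0x0F=15: acc |= 15<<0 -> acc=15 shift=7 [end]
Varint 3: bytes[7:8] = 0F -> value 15 (1 byte(s))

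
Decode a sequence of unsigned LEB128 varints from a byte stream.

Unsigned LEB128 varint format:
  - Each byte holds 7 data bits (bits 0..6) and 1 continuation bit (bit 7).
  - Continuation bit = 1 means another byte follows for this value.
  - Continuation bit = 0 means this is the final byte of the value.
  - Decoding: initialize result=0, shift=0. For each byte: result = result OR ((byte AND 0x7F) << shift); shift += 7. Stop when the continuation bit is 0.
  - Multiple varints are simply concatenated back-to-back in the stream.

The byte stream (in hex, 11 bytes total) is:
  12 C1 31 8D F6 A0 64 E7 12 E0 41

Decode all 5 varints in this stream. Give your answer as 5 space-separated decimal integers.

  byte[0]=0x12 cont=0 payload=0x12=18: acc |= 18<<0 -> acc=18 shift=7 [end]
Varint 1: bytes[0:1] = 12 -> value 18 (1 byte(s))
  byte[1]=0xC1 cont=1 payload=0x41=65: acc |= 65<<0 -> acc=65 shift=7
  byte[2]=0x31 cont=0 payload=0x31=49: acc |= 49<<7 -> acc=6337 shift=14 [end]
Varint 2: bytes[1:3] = C1 31 -> value 6337 (2 byte(s))
  byte[3]=0x8D cont=1 payload=0x0D=13: acc |= 13<<0 -> acc=13 shift=7
  byte[4]=0xF6 cont=1 payload=0x76=118: acc |= 118<<7 -> acc=15117 shift=14
  byte[5]=0xA0 cont=1 payload=0x20=32: acc |= 32<<14 -> acc=539405 shift=21
  byte[6]=0x64 cont=0 payload=0x64=100: acc |= 100<<21 -> acc=210254605 shift=28 [end]
Varint 3: bytes[3:7] = 8D F6 A0 64 -> value 210254605 (4 byte(s))
  byte[7]=0xE7 cont=1 payload=0x67=103: acc |= 103<<0 -> acc=103 shift=7
  byte[8]=0x12 cont=0 payload=0x12=18: acc |= 18<<7 -> acc=2407 shift=14 [end]
Varint 4: bytes[7:9] = E7 12 -> value 2407 (2 byte(s))
  byte[9]=0xE0 cont=1 payload=0x60=96: acc |= 96<<0 -> acc=96 shift=7
  byte[10]=0x41 cont=0 payload=0x41=65: acc |= 65<<7 -> acc=8416 shift=14 [end]
Varint 5: bytes[9:11] = E0 41 -> value 8416 (2 byte(s))

Answer: 18 6337 210254605 2407 8416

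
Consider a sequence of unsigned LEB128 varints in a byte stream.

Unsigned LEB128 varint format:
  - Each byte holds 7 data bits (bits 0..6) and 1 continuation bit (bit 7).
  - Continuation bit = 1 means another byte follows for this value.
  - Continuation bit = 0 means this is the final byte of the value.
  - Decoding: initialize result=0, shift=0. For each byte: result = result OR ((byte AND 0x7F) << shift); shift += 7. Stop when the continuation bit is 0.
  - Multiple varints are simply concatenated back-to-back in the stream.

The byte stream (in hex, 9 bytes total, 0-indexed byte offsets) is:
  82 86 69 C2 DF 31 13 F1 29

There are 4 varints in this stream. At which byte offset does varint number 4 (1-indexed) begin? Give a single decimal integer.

Answer: 7

Derivation:
  byte[0]=0x82 cont=1 payload=0x02=2: acc |= 2<<0 -> acc=2 shift=7
  byte[1]=0x86 cont=1 payload=0x06=6: acc |= 6<<7 -> acc=770 shift=14
  byte[2]=0x69 cont=0 payload=0x69=105: acc |= 105<<14 -> acc=1721090 shift=21 [end]
Varint 1: bytes[0:3] = 82 86 69 -> value 1721090 (3 byte(s))
  byte[3]=0xC2 cont=1 payload=0x42=66: acc |= 66<<0 -> acc=66 shift=7
  byte[4]=0xDF cont=1 payload=0x5F=95: acc |= 95<<7 -> acc=12226 shift=14
  byte[5]=0x31 cont=0 payload=0x31=49: acc |= 49<<14 -> acc=815042 shift=21 [end]
Varint 2: bytes[3:6] = C2 DF 31 -> value 815042 (3 byte(s))
  byte[6]=0x13 cont=0 payload=0x13=19: acc |= 19<<0 -> acc=19 shift=7 [end]
Varint 3: bytes[6:7] = 13 -> value 19 (1 byte(s))
  byte[7]=0xF1 cont=1 payload=0x71=113: acc |= 113<<0 -> acc=113 shift=7
  byte[8]=0x29 cont=0 payload=0x29=41: acc |= 41<<7 -> acc=5361 shift=14 [end]
Varint 4: bytes[7:9] = F1 29 -> value 5361 (2 byte(s))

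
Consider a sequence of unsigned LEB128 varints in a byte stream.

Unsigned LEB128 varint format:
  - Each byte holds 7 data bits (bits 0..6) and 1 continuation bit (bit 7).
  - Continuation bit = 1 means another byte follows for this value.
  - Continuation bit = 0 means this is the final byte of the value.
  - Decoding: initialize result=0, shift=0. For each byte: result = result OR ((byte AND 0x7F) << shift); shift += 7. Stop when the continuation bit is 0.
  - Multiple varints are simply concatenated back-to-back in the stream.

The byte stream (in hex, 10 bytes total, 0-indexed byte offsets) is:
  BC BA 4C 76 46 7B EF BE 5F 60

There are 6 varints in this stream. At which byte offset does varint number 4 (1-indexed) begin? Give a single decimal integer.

Answer: 5

Derivation:
  byte[0]=0xBC cont=1 payload=0x3C=60: acc |= 60<<0 -> acc=60 shift=7
  byte[1]=0xBA cont=1 payload=0x3A=58: acc |= 58<<7 -> acc=7484 shift=14
  byte[2]=0x4C cont=0 payload=0x4C=76: acc |= 76<<14 -> acc=1252668 shift=21 [end]
Varint 1: bytes[0:3] = BC BA 4C -> value 1252668 (3 byte(s))
  byte[3]=0x76 cont=0 payload=0x76=118: acc |= 118<<0 -> acc=118 shift=7 [end]
Varint 2: bytes[3:4] = 76 -> value 118 (1 byte(s))
  byte[4]=0x46 cont=0 payload=0x46=70: acc |= 70<<0 -> acc=70 shift=7 [end]
Varint 3: bytes[4:5] = 46 -> value 70 (1 byte(s))
  byte[5]=0x7B cont=0 payload=0x7B=123: acc |= 123<<0 -> acc=123 shift=7 [end]
Varint 4: bytes[5:6] = 7B -> value 123 (1 byte(s))
  byte[6]=0xEF cont=1 payload=0x6F=111: acc |= 111<<0 -> acc=111 shift=7
  byte[7]=0xBE cont=1 payload=0x3E=62: acc |= 62<<7 -> acc=8047 shift=14
  byte[8]=0x5F cont=0 payload=0x5F=95: acc |= 95<<14 -> acc=1564527 shift=21 [end]
Varint 5: bytes[6:9] = EF BE 5F -> value 1564527 (3 byte(s))
  byte[9]=0x60 cont=0 payload=0x60=96: acc |= 96<<0 -> acc=96 shift=7 [end]
Varint 6: bytes[9:10] = 60 -> value 96 (1 byte(s))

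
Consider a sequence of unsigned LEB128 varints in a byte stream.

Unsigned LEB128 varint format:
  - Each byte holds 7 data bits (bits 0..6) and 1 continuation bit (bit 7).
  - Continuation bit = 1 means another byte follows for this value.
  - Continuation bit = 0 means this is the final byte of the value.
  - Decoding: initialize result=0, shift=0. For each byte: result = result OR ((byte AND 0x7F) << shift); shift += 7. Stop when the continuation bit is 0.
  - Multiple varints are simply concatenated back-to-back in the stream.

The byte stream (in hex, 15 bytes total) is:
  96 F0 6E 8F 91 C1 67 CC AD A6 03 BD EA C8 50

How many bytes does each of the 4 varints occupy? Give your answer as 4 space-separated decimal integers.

Answer: 3 4 4 4

Derivation:
  byte[0]=0x96 cont=1 payload=0x16=22: acc |= 22<<0 -> acc=22 shift=7
  byte[1]=0xF0 cont=1 payload=0x70=112: acc |= 112<<7 -> acc=14358 shift=14
  byte[2]=0x6E cont=0 payload=0x6E=110: acc |= 110<<14 -> acc=1816598 shift=21 [end]
Varint 1: bytes[0:3] = 96 F0 6E -> value 1816598 (3 byte(s))
  byte[3]=0x8F cont=1 payload=0x0F=15: acc |= 15<<0 -> acc=15 shift=7
  byte[4]=0x91 cont=1 payload=0x11=17: acc |= 17<<7 -> acc=2191 shift=14
  byte[5]=0xC1 cont=1 payload=0x41=65: acc |= 65<<14 -> acc=1067151 shift=21
  byte[6]=0x67 cont=0 payload=0x67=103: acc |= 103<<21 -> acc=217073807 shift=28 [end]
Varint 2: bytes[3:7] = 8F 91 C1 67 -> value 217073807 (4 byte(s))
  byte[7]=0xCC cont=1 payload=0x4C=76: acc |= 76<<0 -> acc=76 shift=7
  byte[8]=0xAD cont=1 payload=0x2D=45: acc |= 45<<7 -> acc=5836 shift=14
  byte[9]=0xA6 cont=1 payload=0x26=38: acc |= 38<<14 -> acc=628428 shift=21
  byte[10]=0x03 cont=0 payload=0x03=3: acc |= 3<<21 -> acc=6919884 shift=28 [end]
Varint 3: bytes[7:11] = CC AD A6 03 -> value 6919884 (4 byte(s))
  byte[11]=0xBD cont=1 payload=0x3D=61: acc |= 61<<0 -> acc=61 shift=7
  byte[12]=0xEA cont=1 payload=0x6A=106: acc |= 106<<7 -> acc=13629 shift=14
  byte[13]=0xC8 cont=1 payload=0x48=72: acc |= 72<<14 -> acc=1193277 shift=21
  byte[14]=0x50 cont=0 payload=0x50=80: acc |= 80<<21 -> acc=168965437 shift=28 [end]
Varint 4: bytes[11:15] = BD EA C8 50 -> value 168965437 (4 byte(s))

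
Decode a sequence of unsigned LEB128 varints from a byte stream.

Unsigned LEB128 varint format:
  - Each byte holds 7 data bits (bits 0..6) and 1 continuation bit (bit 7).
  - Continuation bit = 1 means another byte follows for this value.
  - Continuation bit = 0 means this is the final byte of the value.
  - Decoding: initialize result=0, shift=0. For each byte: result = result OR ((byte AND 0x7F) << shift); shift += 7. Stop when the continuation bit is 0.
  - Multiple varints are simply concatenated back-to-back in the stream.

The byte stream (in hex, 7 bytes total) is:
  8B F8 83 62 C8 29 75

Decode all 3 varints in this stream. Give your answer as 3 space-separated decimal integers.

  byte[0]=0x8B cont=1 payload=0x0B=11: acc |= 11<<0 -> acc=11 shift=7
  byte[1]=0xF8 cont=1 payload=0x78=120: acc |= 120<<7 -> acc=15371 shift=14
  byte[2]=0x83 cont=1 payload=0x03=3: acc |= 3<<14 -> acc=64523 shift=21
  byte[3]=0x62 cont=0 payload=0x62=98: acc |= 98<<21 -> acc=205585419 shift=28 [end]
Varint 1: bytes[0:4] = 8B F8 83 62 -> value 205585419 (4 byte(s))
  byte[4]=0xC8 cont=1 payload=0x48=72: acc |= 72<<0 -> acc=72 shift=7
  byte[5]=0x29 cont=0 payload=0x29=41: acc |= 41<<7 -> acc=5320 shift=14 [end]
Varint 2: bytes[4:6] = C8 29 -> value 5320 (2 byte(s))
  byte[6]=0x75 cont=0 payload=0x75=117: acc |= 117<<0 -> acc=117 shift=7 [end]
Varint 3: bytes[6:7] = 75 -> value 117 (1 byte(s))

Answer: 205585419 5320 117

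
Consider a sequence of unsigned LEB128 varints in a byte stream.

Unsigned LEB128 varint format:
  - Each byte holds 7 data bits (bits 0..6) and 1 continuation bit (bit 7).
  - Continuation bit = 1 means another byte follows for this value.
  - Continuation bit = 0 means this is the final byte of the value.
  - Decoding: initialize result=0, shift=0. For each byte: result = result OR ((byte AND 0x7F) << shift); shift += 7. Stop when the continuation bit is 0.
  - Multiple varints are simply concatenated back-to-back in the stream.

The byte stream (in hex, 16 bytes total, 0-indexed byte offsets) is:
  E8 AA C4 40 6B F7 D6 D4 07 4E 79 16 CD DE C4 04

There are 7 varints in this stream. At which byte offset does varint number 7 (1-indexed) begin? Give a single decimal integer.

  byte[0]=0xE8 cont=1 payload=0x68=104: acc |= 104<<0 -> acc=104 shift=7
  byte[1]=0xAA cont=1 payload=0x2A=42: acc |= 42<<7 -> acc=5480 shift=14
  byte[2]=0xC4 cont=1 payload=0x44=68: acc |= 68<<14 -> acc=1119592 shift=21
  byte[3]=0x40 cont=0 payload=0x40=64: acc |= 64<<21 -> acc=135337320 shift=28 [end]
Varint 1: bytes[0:4] = E8 AA C4 40 -> value 135337320 (4 byte(s))
  byte[4]=0x6B cont=0 payload=0x6B=107: acc |= 107<<0 -> acc=107 shift=7 [end]
Varint 2: bytes[4:5] = 6B -> value 107 (1 byte(s))
  byte[5]=0xF7 cont=1 payload=0x77=119: acc |= 119<<0 -> acc=119 shift=7
  byte[6]=0xD6 cont=1 payload=0x56=86: acc |= 86<<7 -> acc=11127 shift=14
  byte[7]=0xD4 cont=1 payload=0x54=84: acc |= 84<<14 -> acc=1387383 shift=21
  byte[8]=0x07 cont=0 payload=0x07=7: acc |= 7<<21 -> acc=16067447 shift=28 [end]
Varint 3: bytes[5:9] = F7 D6 D4 07 -> value 16067447 (4 byte(s))
  byte[9]=0x4E cont=0 payload=0x4E=78: acc |= 78<<0 -> acc=78 shift=7 [end]
Varint 4: bytes[9:10] = 4E -> value 78 (1 byte(s))
  byte[10]=0x79 cont=0 payload=0x79=121: acc |= 121<<0 -> acc=121 shift=7 [end]
Varint 5: bytes[10:11] = 79 -> value 121 (1 byte(s))
  byte[11]=0x16 cont=0 payload=0x16=22: acc |= 22<<0 -> acc=22 shift=7 [end]
Varint 6: bytes[11:12] = 16 -> value 22 (1 byte(s))
  byte[12]=0xCD cont=1 payload=0x4D=77: acc |= 77<<0 -> acc=77 shift=7
  byte[13]=0xDE cont=1 payload=0x5E=94: acc |= 94<<7 -> acc=12109 shift=14
  byte[14]=0xC4 cont=1 payload=0x44=68: acc |= 68<<14 -> acc=1126221 shift=21
  byte[15]=0x04 cont=0 payload=0x04=4: acc |= 4<<21 -> acc=9514829 shift=28 [end]
Varint 7: bytes[12:16] = CD DE C4 04 -> value 9514829 (4 byte(s))

Answer: 12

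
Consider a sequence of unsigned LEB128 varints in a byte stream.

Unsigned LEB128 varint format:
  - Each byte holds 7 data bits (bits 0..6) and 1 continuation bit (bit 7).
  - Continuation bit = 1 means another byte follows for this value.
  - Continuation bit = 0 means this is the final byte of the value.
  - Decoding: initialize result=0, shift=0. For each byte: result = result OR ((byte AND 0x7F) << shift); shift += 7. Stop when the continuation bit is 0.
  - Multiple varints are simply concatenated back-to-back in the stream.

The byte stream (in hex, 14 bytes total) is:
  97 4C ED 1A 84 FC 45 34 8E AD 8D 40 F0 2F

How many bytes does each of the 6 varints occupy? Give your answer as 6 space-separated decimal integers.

  byte[0]=0x97 cont=1 payload=0x17=23: acc |= 23<<0 -> acc=23 shift=7
  byte[1]=0x4C cont=0 payload=0x4C=76: acc |= 76<<7 -> acc=9751 shift=14 [end]
Varint 1: bytes[0:2] = 97 4C -> value 9751 (2 byte(s))
  byte[2]=0xED cont=1 payload=0x6D=109: acc |= 109<<0 -> acc=109 shift=7
  byte[3]=0x1A cont=0 payload=0x1A=26: acc |= 26<<7 -> acc=3437 shift=14 [end]
Varint 2: bytes[2:4] = ED 1A -> value 3437 (2 byte(s))
  byte[4]=0x84 cont=1 payload=0x04=4: acc |= 4<<0 -> acc=4 shift=7
  byte[5]=0xFC cont=1 payload=0x7C=124: acc |= 124<<7 -> acc=15876 shift=14
  byte[6]=0x45 cont=0 payload=0x45=69: acc |= 69<<14 -> acc=1146372 shift=21 [end]
Varint 3: bytes[4:7] = 84 FC 45 -> value 1146372 (3 byte(s))
  byte[7]=0x34 cont=0 payload=0x34=52: acc |= 52<<0 -> acc=52 shift=7 [end]
Varint 4: bytes[7:8] = 34 -> value 52 (1 byte(s))
  byte[8]=0x8E cont=1 payload=0x0E=14: acc |= 14<<0 -> acc=14 shift=7
  byte[9]=0xAD cont=1 payload=0x2D=45: acc |= 45<<7 -> acc=5774 shift=14
  byte[10]=0x8D cont=1 payload=0x0D=13: acc |= 13<<14 -> acc=218766 shift=21
  byte[11]=0x40 cont=0 payload=0x40=64: acc |= 64<<21 -> acc=134436494 shift=28 [end]
Varint 5: bytes[8:12] = 8E AD 8D 40 -> value 134436494 (4 byte(s))
  byte[12]=0xF0 cont=1 payload=0x70=112: acc |= 112<<0 -> acc=112 shift=7
  byte[13]=0x2F cont=0 payload=0x2F=47: acc |= 47<<7 -> acc=6128 shift=14 [end]
Varint 6: bytes[12:14] = F0 2F -> value 6128 (2 byte(s))

Answer: 2 2 3 1 4 2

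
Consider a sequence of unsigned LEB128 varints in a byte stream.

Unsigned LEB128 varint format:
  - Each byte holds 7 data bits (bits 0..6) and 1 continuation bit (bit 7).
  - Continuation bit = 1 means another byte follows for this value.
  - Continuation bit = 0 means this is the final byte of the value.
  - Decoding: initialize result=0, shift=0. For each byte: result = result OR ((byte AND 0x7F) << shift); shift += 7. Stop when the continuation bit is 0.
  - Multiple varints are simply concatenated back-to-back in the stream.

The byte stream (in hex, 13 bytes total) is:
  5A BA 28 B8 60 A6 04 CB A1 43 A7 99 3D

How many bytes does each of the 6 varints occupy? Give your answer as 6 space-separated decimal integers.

Answer: 1 2 2 2 3 3

Derivation:
  byte[0]=0x5A cont=0 payload=0x5A=90: acc |= 90<<0 -> acc=90 shift=7 [end]
Varint 1: bytes[0:1] = 5A -> value 90 (1 byte(s))
  byte[1]=0xBA cont=1 payload=0x3A=58: acc |= 58<<0 -> acc=58 shift=7
  byte[2]=0x28 cont=0 payload=0x28=40: acc |= 40<<7 -> acc=5178 shift=14 [end]
Varint 2: bytes[1:3] = BA 28 -> value 5178 (2 byte(s))
  byte[3]=0xB8 cont=1 payload=0x38=56: acc |= 56<<0 -> acc=56 shift=7
  byte[4]=0x60 cont=0 payload=0x60=96: acc |= 96<<7 -> acc=12344 shift=14 [end]
Varint 3: bytes[3:5] = B8 60 -> value 12344 (2 byte(s))
  byte[5]=0xA6 cont=1 payload=0x26=38: acc |= 38<<0 -> acc=38 shift=7
  byte[6]=0x04 cont=0 payload=0x04=4: acc |= 4<<7 -> acc=550 shift=14 [end]
Varint 4: bytes[5:7] = A6 04 -> value 550 (2 byte(s))
  byte[7]=0xCB cont=1 payload=0x4B=75: acc |= 75<<0 -> acc=75 shift=7
  byte[8]=0xA1 cont=1 payload=0x21=33: acc |= 33<<7 -> acc=4299 shift=14
  byte[9]=0x43 cont=0 payload=0x43=67: acc |= 67<<14 -> acc=1102027 shift=21 [end]
Varint 5: bytes[7:10] = CB A1 43 -> value 1102027 (3 byte(s))
  byte[10]=0xA7 cont=1 payload=0x27=39: acc |= 39<<0 -> acc=39 shift=7
  byte[11]=0x99 cont=1 payload=0x19=25: acc |= 25<<7 -> acc=3239 shift=14
  byte[12]=0x3D cont=0 payload=0x3D=61: acc |= 61<<14 -> acc=1002663 shift=21 [end]
Varint 6: bytes[10:13] = A7 99 3D -> value 1002663 (3 byte(s))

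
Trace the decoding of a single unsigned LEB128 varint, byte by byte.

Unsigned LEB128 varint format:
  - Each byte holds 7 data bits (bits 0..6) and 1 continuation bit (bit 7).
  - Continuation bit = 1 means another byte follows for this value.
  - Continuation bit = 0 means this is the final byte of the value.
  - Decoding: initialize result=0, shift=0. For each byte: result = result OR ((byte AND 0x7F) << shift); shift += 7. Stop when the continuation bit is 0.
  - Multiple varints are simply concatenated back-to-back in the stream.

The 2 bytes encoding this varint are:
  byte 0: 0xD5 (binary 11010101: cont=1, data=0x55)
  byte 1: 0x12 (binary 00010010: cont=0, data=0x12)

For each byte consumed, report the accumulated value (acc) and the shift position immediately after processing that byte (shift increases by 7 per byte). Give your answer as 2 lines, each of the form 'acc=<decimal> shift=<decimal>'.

byte 0=0xD5: payload=0x55=85, contrib = 85<<0 = 85; acc -> 85, shift -> 7
byte 1=0x12: payload=0x12=18, contrib = 18<<7 = 2304; acc -> 2389, shift -> 14

Answer: acc=85 shift=7
acc=2389 shift=14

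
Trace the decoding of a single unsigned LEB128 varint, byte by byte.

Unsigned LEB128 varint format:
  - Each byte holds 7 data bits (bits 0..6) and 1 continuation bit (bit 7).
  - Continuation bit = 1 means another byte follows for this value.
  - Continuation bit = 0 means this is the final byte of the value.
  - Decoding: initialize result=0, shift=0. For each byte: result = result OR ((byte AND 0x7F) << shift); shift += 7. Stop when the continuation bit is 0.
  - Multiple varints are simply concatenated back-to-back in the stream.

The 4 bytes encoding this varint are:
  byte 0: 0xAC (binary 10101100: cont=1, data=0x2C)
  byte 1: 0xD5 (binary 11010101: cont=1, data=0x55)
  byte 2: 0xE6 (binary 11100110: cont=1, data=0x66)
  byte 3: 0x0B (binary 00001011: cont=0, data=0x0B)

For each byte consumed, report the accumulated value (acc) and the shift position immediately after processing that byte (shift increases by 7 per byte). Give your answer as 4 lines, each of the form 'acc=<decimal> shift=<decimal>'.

Answer: acc=44 shift=7
acc=10924 shift=14
acc=1682092 shift=21
acc=24750764 shift=28

Derivation:
byte 0=0xAC: payload=0x2C=44, contrib = 44<<0 = 44; acc -> 44, shift -> 7
byte 1=0xD5: payload=0x55=85, contrib = 85<<7 = 10880; acc -> 10924, shift -> 14
byte 2=0xE6: payload=0x66=102, contrib = 102<<14 = 1671168; acc -> 1682092, shift -> 21
byte 3=0x0B: payload=0x0B=11, contrib = 11<<21 = 23068672; acc -> 24750764, shift -> 28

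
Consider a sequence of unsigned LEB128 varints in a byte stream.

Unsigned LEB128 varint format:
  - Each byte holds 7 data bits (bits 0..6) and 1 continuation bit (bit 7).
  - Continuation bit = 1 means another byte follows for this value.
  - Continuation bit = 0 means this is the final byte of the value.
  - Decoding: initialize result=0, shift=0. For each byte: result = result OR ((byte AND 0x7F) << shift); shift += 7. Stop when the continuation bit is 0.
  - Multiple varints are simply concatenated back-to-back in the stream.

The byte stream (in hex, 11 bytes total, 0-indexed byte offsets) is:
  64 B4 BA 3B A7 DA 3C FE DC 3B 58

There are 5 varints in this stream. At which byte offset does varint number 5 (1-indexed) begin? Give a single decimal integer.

Answer: 10

Derivation:
  byte[0]=0x64 cont=0 payload=0x64=100: acc |= 100<<0 -> acc=100 shift=7 [end]
Varint 1: bytes[0:1] = 64 -> value 100 (1 byte(s))
  byte[1]=0xB4 cont=1 payload=0x34=52: acc |= 52<<0 -> acc=52 shift=7
  byte[2]=0xBA cont=1 payload=0x3A=58: acc |= 58<<7 -> acc=7476 shift=14
  byte[3]=0x3B cont=0 payload=0x3B=59: acc |= 59<<14 -> acc=974132 shift=21 [end]
Varint 2: bytes[1:4] = B4 BA 3B -> value 974132 (3 byte(s))
  byte[4]=0xA7 cont=1 payload=0x27=39: acc |= 39<<0 -> acc=39 shift=7
  byte[5]=0xDA cont=1 payload=0x5A=90: acc |= 90<<7 -> acc=11559 shift=14
  byte[6]=0x3C cont=0 payload=0x3C=60: acc |= 60<<14 -> acc=994599 shift=21 [end]
Varint 3: bytes[4:7] = A7 DA 3C -> value 994599 (3 byte(s))
  byte[7]=0xFE cont=1 payload=0x7E=126: acc |= 126<<0 -> acc=126 shift=7
  byte[8]=0xDC cont=1 payload=0x5C=92: acc |= 92<<7 -> acc=11902 shift=14
  byte[9]=0x3B cont=0 payload=0x3B=59: acc |= 59<<14 -> acc=978558 shift=21 [end]
Varint 4: bytes[7:10] = FE DC 3B -> value 978558 (3 byte(s))
  byte[10]=0x58 cont=0 payload=0x58=88: acc |= 88<<0 -> acc=88 shift=7 [end]
Varint 5: bytes[10:11] = 58 -> value 88 (1 byte(s))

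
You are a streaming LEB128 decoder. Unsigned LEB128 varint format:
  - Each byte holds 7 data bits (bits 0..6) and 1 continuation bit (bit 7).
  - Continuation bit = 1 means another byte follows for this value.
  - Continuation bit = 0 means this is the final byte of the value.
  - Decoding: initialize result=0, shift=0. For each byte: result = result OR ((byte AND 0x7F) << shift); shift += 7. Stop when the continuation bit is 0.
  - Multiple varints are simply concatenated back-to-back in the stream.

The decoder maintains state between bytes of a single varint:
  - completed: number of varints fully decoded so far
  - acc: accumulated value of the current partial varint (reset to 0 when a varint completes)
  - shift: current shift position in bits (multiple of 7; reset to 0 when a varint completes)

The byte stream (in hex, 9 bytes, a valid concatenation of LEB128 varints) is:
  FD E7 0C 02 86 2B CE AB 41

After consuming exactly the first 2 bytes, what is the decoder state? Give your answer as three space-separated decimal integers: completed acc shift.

Answer: 0 13309 14

Derivation:
byte[0]=0xFD cont=1 payload=0x7D: acc |= 125<<0 -> completed=0 acc=125 shift=7
byte[1]=0xE7 cont=1 payload=0x67: acc |= 103<<7 -> completed=0 acc=13309 shift=14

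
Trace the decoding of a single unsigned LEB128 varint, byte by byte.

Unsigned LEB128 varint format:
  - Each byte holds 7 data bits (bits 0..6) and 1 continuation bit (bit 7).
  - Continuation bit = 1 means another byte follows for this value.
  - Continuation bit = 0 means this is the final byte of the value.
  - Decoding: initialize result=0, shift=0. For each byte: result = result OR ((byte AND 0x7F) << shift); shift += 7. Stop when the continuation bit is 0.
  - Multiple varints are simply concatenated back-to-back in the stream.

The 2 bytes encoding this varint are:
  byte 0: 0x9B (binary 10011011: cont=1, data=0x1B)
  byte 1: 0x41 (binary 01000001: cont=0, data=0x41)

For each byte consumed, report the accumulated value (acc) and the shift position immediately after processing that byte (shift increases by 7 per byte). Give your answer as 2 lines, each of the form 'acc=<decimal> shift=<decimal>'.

Answer: acc=27 shift=7
acc=8347 shift=14

Derivation:
byte 0=0x9B: payload=0x1B=27, contrib = 27<<0 = 27; acc -> 27, shift -> 7
byte 1=0x41: payload=0x41=65, contrib = 65<<7 = 8320; acc -> 8347, shift -> 14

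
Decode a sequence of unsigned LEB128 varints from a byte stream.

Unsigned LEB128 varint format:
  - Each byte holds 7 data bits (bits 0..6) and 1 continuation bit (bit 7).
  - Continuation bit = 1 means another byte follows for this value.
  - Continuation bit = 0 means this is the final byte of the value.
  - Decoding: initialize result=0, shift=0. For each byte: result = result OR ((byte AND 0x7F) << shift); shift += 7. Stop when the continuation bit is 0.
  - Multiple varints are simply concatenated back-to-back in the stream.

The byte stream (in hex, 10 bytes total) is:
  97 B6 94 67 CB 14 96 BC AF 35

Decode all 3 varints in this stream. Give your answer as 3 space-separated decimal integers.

  byte[0]=0x97 cont=1 payload=0x17=23: acc |= 23<<0 -> acc=23 shift=7
  byte[1]=0xB6 cont=1 payload=0x36=54: acc |= 54<<7 -> acc=6935 shift=14
  byte[2]=0x94 cont=1 payload=0x14=20: acc |= 20<<14 -> acc=334615 shift=21
  byte[3]=0x67 cont=0 payload=0x67=103: acc |= 103<<21 -> acc=216341271 shift=28 [end]
Varint 1: bytes[0:4] = 97 B6 94 67 -> value 216341271 (4 byte(s))
  byte[4]=0xCB cont=1 payload=0x4B=75: acc |= 75<<0 -> acc=75 shift=7
  byte[5]=0x14 cont=0 payload=0x14=20: acc |= 20<<7 -> acc=2635 shift=14 [end]
Varint 2: bytes[4:6] = CB 14 -> value 2635 (2 byte(s))
  byte[6]=0x96 cont=1 payload=0x16=22: acc |= 22<<0 -> acc=22 shift=7
  byte[7]=0xBC cont=1 payload=0x3C=60: acc |= 60<<7 -> acc=7702 shift=14
  byte[8]=0xAF cont=1 payload=0x2F=47: acc |= 47<<14 -> acc=777750 shift=21
  byte[9]=0x35 cont=0 payload=0x35=53: acc |= 53<<21 -> acc=111926806 shift=28 [end]
Varint 3: bytes[6:10] = 96 BC AF 35 -> value 111926806 (4 byte(s))

Answer: 216341271 2635 111926806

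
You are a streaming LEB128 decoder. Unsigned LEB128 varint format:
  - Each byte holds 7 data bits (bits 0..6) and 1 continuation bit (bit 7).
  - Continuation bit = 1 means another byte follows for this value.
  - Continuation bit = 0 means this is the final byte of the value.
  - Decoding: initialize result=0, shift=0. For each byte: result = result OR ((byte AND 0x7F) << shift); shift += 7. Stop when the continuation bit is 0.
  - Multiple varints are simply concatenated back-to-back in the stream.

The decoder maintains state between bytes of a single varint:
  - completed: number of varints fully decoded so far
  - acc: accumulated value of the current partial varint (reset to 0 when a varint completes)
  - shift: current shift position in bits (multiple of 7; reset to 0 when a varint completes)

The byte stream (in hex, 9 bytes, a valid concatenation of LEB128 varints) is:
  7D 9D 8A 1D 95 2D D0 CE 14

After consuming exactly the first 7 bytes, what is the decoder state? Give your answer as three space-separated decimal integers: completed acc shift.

Answer: 3 80 7

Derivation:
byte[0]=0x7D cont=0 payload=0x7D: varint #1 complete (value=125); reset -> completed=1 acc=0 shift=0
byte[1]=0x9D cont=1 payload=0x1D: acc |= 29<<0 -> completed=1 acc=29 shift=7
byte[2]=0x8A cont=1 payload=0x0A: acc |= 10<<7 -> completed=1 acc=1309 shift=14
byte[3]=0x1D cont=0 payload=0x1D: varint #2 complete (value=476445); reset -> completed=2 acc=0 shift=0
byte[4]=0x95 cont=1 payload=0x15: acc |= 21<<0 -> completed=2 acc=21 shift=7
byte[5]=0x2D cont=0 payload=0x2D: varint #3 complete (value=5781); reset -> completed=3 acc=0 shift=0
byte[6]=0xD0 cont=1 payload=0x50: acc |= 80<<0 -> completed=3 acc=80 shift=7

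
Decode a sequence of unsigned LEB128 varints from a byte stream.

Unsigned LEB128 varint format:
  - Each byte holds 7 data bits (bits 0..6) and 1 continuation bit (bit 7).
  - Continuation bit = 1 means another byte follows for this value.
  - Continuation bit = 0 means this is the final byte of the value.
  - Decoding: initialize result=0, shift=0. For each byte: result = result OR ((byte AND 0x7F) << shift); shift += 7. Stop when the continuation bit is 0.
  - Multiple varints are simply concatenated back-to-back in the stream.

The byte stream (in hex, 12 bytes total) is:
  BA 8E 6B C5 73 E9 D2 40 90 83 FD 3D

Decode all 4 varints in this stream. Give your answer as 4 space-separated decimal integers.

  byte[0]=0xBA cont=1 payload=0x3A=58: acc |= 58<<0 -> acc=58 shift=7
  byte[1]=0x8E cont=1 payload=0x0E=14: acc |= 14<<7 -> acc=1850 shift=14
  byte[2]=0x6B cont=0 payload=0x6B=107: acc |= 107<<14 -> acc=1754938 shift=21 [end]
Varint 1: bytes[0:3] = BA 8E 6B -> value 1754938 (3 byte(s))
  byte[3]=0xC5 cont=1 payload=0x45=69: acc |= 69<<0 -> acc=69 shift=7
  byte[4]=0x73 cont=0 payload=0x73=115: acc |= 115<<7 -> acc=14789 shift=14 [end]
Varint 2: bytes[3:5] = C5 73 -> value 14789 (2 byte(s))
  byte[5]=0xE9 cont=1 payload=0x69=105: acc |= 105<<0 -> acc=105 shift=7
  byte[6]=0xD2 cont=1 payload=0x52=82: acc |= 82<<7 -> acc=10601 shift=14
  byte[7]=0x40 cont=0 payload=0x40=64: acc |= 64<<14 -> acc=1059177 shift=21 [end]
Varint 3: bytes[5:8] = E9 D2 40 -> value 1059177 (3 byte(s))
  byte[8]=0x90 cont=1 payload=0x10=16: acc |= 16<<0 -> acc=16 shift=7
  byte[9]=0x83 cont=1 payload=0x03=3: acc |= 3<<7 -> acc=400 shift=14
  byte[10]=0xFD cont=1 payload=0x7D=125: acc |= 125<<14 -> acc=2048400 shift=21
  byte[11]=0x3D cont=0 payload=0x3D=61: acc |= 61<<21 -> acc=129974672 shift=28 [end]
Varint 4: bytes[8:12] = 90 83 FD 3D -> value 129974672 (4 byte(s))

Answer: 1754938 14789 1059177 129974672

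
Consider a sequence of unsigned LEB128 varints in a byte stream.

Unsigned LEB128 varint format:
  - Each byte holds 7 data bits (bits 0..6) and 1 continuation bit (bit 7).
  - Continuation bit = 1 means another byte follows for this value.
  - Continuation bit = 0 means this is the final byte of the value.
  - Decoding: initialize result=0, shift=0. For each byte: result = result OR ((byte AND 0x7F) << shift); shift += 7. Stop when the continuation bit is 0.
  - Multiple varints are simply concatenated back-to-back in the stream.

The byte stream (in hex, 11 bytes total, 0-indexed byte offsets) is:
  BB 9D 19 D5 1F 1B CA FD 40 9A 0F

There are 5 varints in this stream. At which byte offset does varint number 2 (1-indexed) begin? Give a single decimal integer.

Answer: 3

Derivation:
  byte[0]=0xBB cont=1 payload=0x3B=59: acc |= 59<<0 -> acc=59 shift=7
  byte[1]=0x9D cont=1 payload=0x1D=29: acc |= 29<<7 -> acc=3771 shift=14
  byte[2]=0x19 cont=0 payload=0x19=25: acc |= 25<<14 -> acc=413371 shift=21 [end]
Varint 1: bytes[0:3] = BB 9D 19 -> value 413371 (3 byte(s))
  byte[3]=0xD5 cont=1 payload=0x55=85: acc |= 85<<0 -> acc=85 shift=7
  byte[4]=0x1F cont=0 payload=0x1F=31: acc |= 31<<7 -> acc=4053 shift=14 [end]
Varint 2: bytes[3:5] = D5 1F -> value 4053 (2 byte(s))
  byte[5]=0x1B cont=0 payload=0x1B=27: acc |= 27<<0 -> acc=27 shift=7 [end]
Varint 3: bytes[5:6] = 1B -> value 27 (1 byte(s))
  byte[6]=0xCA cont=1 payload=0x4A=74: acc |= 74<<0 -> acc=74 shift=7
  byte[7]=0xFD cont=1 payload=0x7D=125: acc |= 125<<7 -> acc=16074 shift=14
  byte[8]=0x40 cont=0 payload=0x40=64: acc |= 64<<14 -> acc=1064650 shift=21 [end]
Varint 4: bytes[6:9] = CA FD 40 -> value 1064650 (3 byte(s))
  byte[9]=0x9A cont=1 payload=0x1A=26: acc |= 26<<0 -> acc=26 shift=7
  byte[10]=0x0F cont=0 payload=0x0F=15: acc |= 15<<7 -> acc=1946 shift=14 [end]
Varint 5: bytes[9:11] = 9A 0F -> value 1946 (2 byte(s))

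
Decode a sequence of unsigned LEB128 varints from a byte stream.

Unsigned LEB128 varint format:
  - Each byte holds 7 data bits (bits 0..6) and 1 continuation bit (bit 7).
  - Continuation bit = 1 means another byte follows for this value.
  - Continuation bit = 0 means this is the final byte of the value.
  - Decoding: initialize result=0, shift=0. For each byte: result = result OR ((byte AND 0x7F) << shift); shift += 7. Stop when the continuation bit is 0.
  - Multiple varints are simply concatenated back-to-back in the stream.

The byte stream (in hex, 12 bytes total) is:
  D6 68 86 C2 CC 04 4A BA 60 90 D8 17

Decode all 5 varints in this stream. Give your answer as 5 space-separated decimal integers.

Answer: 13398 9642246 74 12346 388112

Derivation:
  byte[0]=0xD6 cont=1 payload=0x56=86: acc |= 86<<0 -> acc=86 shift=7
  byte[1]=0x68 cont=0 payload=0x68=104: acc |= 104<<7 -> acc=13398 shift=14 [end]
Varint 1: bytes[0:2] = D6 68 -> value 13398 (2 byte(s))
  byte[2]=0x86 cont=1 payload=0x06=6: acc |= 6<<0 -> acc=6 shift=7
  byte[3]=0xC2 cont=1 payload=0x42=66: acc |= 66<<7 -> acc=8454 shift=14
  byte[4]=0xCC cont=1 payload=0x4C=76: acc |= 76<<14 -> acc=1253638 shift=21
  byte[5]=0x04 cont=0 payload=0x04=4: acc |= 4<<21 -> acc=9642246 shift=28 [end]
Varint 2: bytes[2:6] = 86 C2 CC 04 -> value 9642246 (4 byte(s))
  byte[6]=0x4A cont=0 payload=0x4A=74: acc |= 74<<0 -> acc=74 shift=7 [end]
Varint 3: bytes[6:7] = 4A -> value 74 (1 byte(s))
  byte[7]=0xBA cont=1 payload=0x3A=58: acc |= 58<<0 -> acc=58 shift=7
  byte[8]=0x60 cont=0 payload=0x60=96: acc |= 96<<7 -> acc=12346 shift=14 [end]
Varint 4: bytes[7:9] = BA 60 -> value 12346 (2 byte(s))
  byte[9]=0x90 cont=1 payload=0x10=16: acc |= 16<<0 -> acc=16 shift=7
  byte[10]=0xD8 cont=1 payload=0x58=88: acc |= 88<<7 -> acc=11280 shift=14
  byte[11]=0x17 cont=0 payload=0x17=23: acc |= 23<<14 -> acc=388112 shift=21 [end]
Varint 5: bytes[9:12] = 90 D8 17 -> value 388112 (3 byte(s))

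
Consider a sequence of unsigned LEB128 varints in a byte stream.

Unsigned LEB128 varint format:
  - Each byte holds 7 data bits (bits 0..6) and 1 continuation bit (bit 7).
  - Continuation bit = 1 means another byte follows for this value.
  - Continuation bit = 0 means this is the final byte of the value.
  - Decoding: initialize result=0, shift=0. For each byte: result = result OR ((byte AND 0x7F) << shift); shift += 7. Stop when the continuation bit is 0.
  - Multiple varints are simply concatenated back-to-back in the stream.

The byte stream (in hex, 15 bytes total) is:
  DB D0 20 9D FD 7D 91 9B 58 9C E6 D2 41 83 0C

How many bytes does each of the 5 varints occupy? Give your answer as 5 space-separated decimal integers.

Answer: 3 3 3 4 2

Derivation:
  byte[0]=0xDB cont=1 payload=0x5B=91: acc |= 91<<0 -> acc=91 shift=7
  byte[1]=0xD0 cont=1 payload=0x50=80: acc |= 80<<7 -> acc=10331 shift=14
  byte[2]=0x20 cont=0 payload=0x20=32: acc |= 32<<14 -> acc=534619 shift=21 [end]
Varint 1: bytes[0:3] = DB D0 20 -> value 534619 (3 byte(s))
  byte[3]=0x9D cont=1 payload=0x1D=29: acc |= 29<<0 -> acc=29 shift=7
  byte[4]=0xFD cont=1 payload=0x7D=125: acc |= 125<<7 -> acc=16029 shift=14
  byte[5]=0x7D cont=0 payload=0x7D=125: acc |= 125<<14 -> acc=2064029 shift=21 [end]
Varint 2: bytes[3:6] = 9D FD 7D -> value 2064029 (3 byte(s))
  byte[6]=0x91 cont=1 payload=0x11=17: acc |= 17<<0 -> acc=17 shift=7
  byte[7]=0x9B cont=1 payload=0x1B=27: acc |= 27<<7 -> acc=3473 shift=14
  byte[8]=0x58 cont=0 payload=0x58=88: acc |= 88<<14 -> acc=1445265 shift=21 [end]
Varint 3: bytes[6:9] = 91 9B 58 -> value 1445265 (3 byte(s))
  byte[9]=0x9C cont=1 payload=0x1C=28: acc |= 28<<0 -> acc=28 shift=7
  byte[10]=0xE6 cont=1 payload=0x66=102: acc |= 102<<7 -> acc=13084 shift=14
  byte[11]=0xD2 cont=1 payload=0x52=82: acc |= 82<<14 -> acc=1356572 shift=21
  byte[12]=0x41 cont=0 payload=0x41=65: acc |= 65<<21 -> acc=137671452 shift=28 [end]
Varint 4: bytes[9:13] = 9C E6 D2 41 -> value 137671452 (4 byte(s))
  byte[13]=0x83 cont=1 payload=0x03=3: acc |= 3<<0 -> acc=3 shift=7
  byte[14]=0x0C cont=0 payload=0x0C=12: acc |= 12<<7 -> acc=1539 shift=14 [end]
Varint 5: bytes[13:15] = 83 0C -> value 1539 (2 byte(s))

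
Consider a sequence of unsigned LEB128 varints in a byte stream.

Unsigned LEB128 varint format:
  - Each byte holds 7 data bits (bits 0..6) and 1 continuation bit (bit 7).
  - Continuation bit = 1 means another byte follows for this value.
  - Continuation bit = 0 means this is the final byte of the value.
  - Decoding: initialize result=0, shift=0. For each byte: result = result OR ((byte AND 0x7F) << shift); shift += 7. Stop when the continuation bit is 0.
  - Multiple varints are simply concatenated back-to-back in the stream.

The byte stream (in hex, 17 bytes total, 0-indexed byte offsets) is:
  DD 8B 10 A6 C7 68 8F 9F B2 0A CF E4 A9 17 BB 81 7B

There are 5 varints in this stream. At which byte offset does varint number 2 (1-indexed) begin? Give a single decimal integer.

  byte[0]=0xDD cont=1 payload=0x5D=93: acc |= 93<<0 -> acc=93 shift=7
  byte[1]=0x8B cont=1 payload=0x0B=11: acc |= 11<<7 -> acc=1501 shift=14
  byte[2]=0x10 cont=0 payload=0x10=16: acc |= 16<<14 -> acc=263645 shift=21 [end]
Varint 1: bytes[0:3] = DD 8B 10 -> value 263645 (3 byte(s))
  byte[3]=0xA6 cont=1 payload=0x26=38: acc |= 38<<0 -> acc=38 shift=7
  byte[4]=0xC7 cont=1 payload=0x47=71: acc |= 71<<7 -> acc=9126 shift=14
  byte[5]=0x68 cont=0 payload=0x68=104: acc |= 104<<14 -> acc=1713062 shift=21 [end]
Varint 2: bytes[3:6] = A6 C7 68 -> value 1713062 (3 byte(s))
  byte[6]=0x8F cont=1 payload=0x0F=15: acc |= 15<<0 -> acc=15 shift=7
  byte[7]=0x9F cont=1 payload=0x1F=31: acc |= 31<<7 -> acc=3983 shift=14
  byte[8]=0xB2 cont=1 payload=0x32=50: acc |= 50<<14 -> acc=823183 shift=21
  byte[9]=0x0A cont=0 payload=0x0A=10: acc |= 10<<21 -> acc=21794703 shift=28 [end]
Varint 3: bytes[6:10] = 8F 9F B2 0A -> value 21794703 (4 byte(s))
  byte[10]=0xCF cont=1 payload=0x4F=79: acc |= 79<<0 -> acc=79 shift=7
  byte[11]=0xE4 cont=1 payload=0x64=100: acc |= 100<<7 -> acc=12879 shift=14
  byte[12]=0xA9 cont=1 payload=0x29=41: acc |= 41<<14 -> acc=684623 shift=21
  byte[13]=0x17 cont=0 payload=0x17=23: acc |= 23<<21 -> acc=48919119 shift=28 [end]
Varint 4: bytes[10:14] = CF E4 A9 17 -> value 48919119 (4 byte(s))
  byte[14]=0xBB cont=1 payload=0x3B=59: acc |= 59<<0 -> acc=59 shift=7
  byte[15]=0x81 cont=1 payload=0x01=1: acc |= 1<<7 -> acc=187 shift=14
  byte[16]=0x7B cont=0 payload=0x7B=123: acc |= 123<<14 -> acc=2015419 shift=21 [end]
Varint 5: bytes[14:17] = BB 81 7B -> value 2015419 (3 byte(s))

Answer: 3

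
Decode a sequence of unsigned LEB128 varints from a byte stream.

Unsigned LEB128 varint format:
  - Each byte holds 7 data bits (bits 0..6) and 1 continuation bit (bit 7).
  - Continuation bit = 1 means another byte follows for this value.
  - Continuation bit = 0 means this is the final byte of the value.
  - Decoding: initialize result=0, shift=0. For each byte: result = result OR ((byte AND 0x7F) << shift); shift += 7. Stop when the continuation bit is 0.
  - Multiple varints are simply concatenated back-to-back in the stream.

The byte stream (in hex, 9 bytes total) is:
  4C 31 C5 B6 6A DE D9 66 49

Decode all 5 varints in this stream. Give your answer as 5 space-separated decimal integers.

  byte[0]=0x4C cont=0 payload=0x4C=76: acc |= 76<<0 -> acc=76 shift=7 [end]
Varint 1: bytes[0:1] = 4C -> value 76 (1 byte(s))
  byte[1]=0x31 cont=0 payload=0x31=49: acc |= 49<<0 -> acc=49 shift=7 [end]
Varint 2: bytes[1:2] = 31 -> value 49 (1 byte(s))
  byte[2]=0xC5 cont=1 payload=0x45=69: acc |= 69<<0 -> acc=69 shift=7
  byte[3]=0xB6 cont=1 payload=0x36=54: acc |= 54<<7 -> acc=6981 shift=14
  byte[4]=0x6A cont=0 payload=0x6A=106: acc |= 106<<14 -> acc=1743685 shift=21 [end]
Varint 3: bytes[2:5] = C5 B6 6A -> value 1743685 (3 byte(s))
  byte[5]=0xDE cont=1 payload=0x5E=94: acc |= 94<<0 -> acc=94 shift=7
  byte[6]=0xD9 cont=1 payload=0x59=89: acc |= 89<<7 -> acc=11486 shift=14
  byte[7]=0x66 cont=0 payload=0x66=102: acc |= 102<<14 -> acc=1682654 shift=21 [end]
Varint 4: bytes[5:8] = DE D9 66 -> value 1682654 (3 byte(s))
  byte[8]=0x49 cont=0 payload=0x49=73: acc |= 73<<0 -> acc=73 shift=7 [end]
Varint 5: bytes[8:9] = 49 -> value 73 (1 byte(s))

Answer: 76 49 1743685 1682654 73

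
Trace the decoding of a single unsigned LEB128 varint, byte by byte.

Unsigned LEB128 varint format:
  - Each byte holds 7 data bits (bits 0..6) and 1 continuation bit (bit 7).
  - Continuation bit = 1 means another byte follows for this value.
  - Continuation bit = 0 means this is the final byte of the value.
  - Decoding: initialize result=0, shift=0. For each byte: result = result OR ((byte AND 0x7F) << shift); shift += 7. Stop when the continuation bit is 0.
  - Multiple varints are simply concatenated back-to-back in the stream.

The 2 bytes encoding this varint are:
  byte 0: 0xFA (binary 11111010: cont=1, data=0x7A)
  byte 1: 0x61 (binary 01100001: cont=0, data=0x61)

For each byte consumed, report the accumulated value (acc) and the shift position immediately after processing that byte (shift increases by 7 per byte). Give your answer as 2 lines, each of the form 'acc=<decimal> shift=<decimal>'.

Answer: acc=122 shift=7
acc=12538 shift=14

Derivation:
byte 0=0xFA: payload=0x7A=122, contrib = 122<<0 = 122; acc -> 122, shift -> 7
byte 1=0x61: payload=0x61=97, contrib = 97<<7 = 12416; acc -> 12538, shift -> 14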